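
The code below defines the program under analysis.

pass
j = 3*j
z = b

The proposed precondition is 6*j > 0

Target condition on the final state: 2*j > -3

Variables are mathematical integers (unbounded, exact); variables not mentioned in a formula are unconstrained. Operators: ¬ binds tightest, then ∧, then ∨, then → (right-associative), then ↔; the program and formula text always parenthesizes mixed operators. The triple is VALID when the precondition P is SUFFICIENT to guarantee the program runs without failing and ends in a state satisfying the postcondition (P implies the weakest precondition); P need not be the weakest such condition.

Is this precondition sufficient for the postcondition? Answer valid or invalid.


Working backward. After the program, 2*j > -3 must hold.
Before z := b: 2*j > -3
Before j := 3*j: 6*j > -3
Before skip: 6*j > -3
The weakest precondition is 6*j > -3.
Check whether 6*j > 0 implies it.
Every state satisfying the precondition satisfies the weakest precondition: the implication holds.
Answer: valid


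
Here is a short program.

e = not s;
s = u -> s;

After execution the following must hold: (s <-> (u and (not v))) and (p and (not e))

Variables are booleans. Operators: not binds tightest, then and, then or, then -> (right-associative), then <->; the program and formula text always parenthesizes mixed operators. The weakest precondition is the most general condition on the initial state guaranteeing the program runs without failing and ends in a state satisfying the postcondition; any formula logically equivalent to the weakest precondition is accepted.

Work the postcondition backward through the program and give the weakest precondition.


Working backward. After the program, the postcondition (s <-> (u and (not v))) and (p and (not e)) must hold; in canonical form it is (s <-> (u and (not v))) and p and (not e).
Before s := u -> s: ((u -> s) <-> (u and (not v))) and p and (not e)
Before e := not s: ((u -> s) <-> (u and (not v))) and p and s
Answer: WP = ((u -> s) <-> (u and (not v))) and p and s


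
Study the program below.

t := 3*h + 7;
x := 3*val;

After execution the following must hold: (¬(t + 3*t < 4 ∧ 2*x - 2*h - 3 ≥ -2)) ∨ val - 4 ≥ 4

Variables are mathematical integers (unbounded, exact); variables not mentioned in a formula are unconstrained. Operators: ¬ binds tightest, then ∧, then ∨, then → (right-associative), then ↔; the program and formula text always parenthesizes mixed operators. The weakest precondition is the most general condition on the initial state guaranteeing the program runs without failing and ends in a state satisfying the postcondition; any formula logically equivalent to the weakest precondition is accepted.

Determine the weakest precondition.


Working backward. After the program, the postcondition (¬(t + 3*t < 4 ∧ 2*x - 2*h - 3 ≥ -2)) ∨ val - 4 ≥ 4 must hold; in canonical form it is (¬(4*t < 4 ∧ 2*x ≥ 2*h + 1)) ∨ val ≥ 8.
Before x := 3*val: (¬(4*t < 4 ∧ 6*val ≥ 2*h + 1)) ∨ val ≥ 8
Before t := 3*h + 7: (¬(12*h < -24 ∧ 6*val ≥ 2*h + 1)) ∨ val ≥ 8
Answer: WP = (¬(12*h < -24 ∧ 6*val ≥ 2*h + 1)) ∨ val ≥ 8


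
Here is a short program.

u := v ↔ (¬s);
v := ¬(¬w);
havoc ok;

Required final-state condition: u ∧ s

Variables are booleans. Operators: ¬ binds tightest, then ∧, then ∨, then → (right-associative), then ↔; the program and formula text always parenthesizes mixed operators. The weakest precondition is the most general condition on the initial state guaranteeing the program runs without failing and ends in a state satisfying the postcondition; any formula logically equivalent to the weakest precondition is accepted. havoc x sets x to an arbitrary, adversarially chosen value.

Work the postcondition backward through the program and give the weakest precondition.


Working backward. After the program, u ∧ s must hold.
Before havoc ok: u ∧ s
Before v := ¬(¬w): u ∧ s
Before u := v ↔ (¬s): (v ↔ (¬s)) ∧ s
Answer: WP = (v ↔ (¬s)) ∧ s


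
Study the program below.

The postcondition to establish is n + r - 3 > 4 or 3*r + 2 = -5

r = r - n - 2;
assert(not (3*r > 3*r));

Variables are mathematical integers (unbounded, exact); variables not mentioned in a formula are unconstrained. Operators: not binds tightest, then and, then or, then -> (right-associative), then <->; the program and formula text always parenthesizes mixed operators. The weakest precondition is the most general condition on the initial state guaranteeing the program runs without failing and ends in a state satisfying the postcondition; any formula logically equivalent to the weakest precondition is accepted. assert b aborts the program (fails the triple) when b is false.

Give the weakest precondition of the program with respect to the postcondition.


Working backward. After the program, the postcondition n + r - 3 > 4 or 3*r + 2 = -5 must hold; in canonical form it is n + r > 7 or 3*r = -7.
Before assert not (3*r > 3*r): n + r > 7 or 3*r = -7
Before r := r - n - 2: r > 9 or 3*r = 3*n - 1
Answer: WP = r > 9 or 3*r = 3*n - 1


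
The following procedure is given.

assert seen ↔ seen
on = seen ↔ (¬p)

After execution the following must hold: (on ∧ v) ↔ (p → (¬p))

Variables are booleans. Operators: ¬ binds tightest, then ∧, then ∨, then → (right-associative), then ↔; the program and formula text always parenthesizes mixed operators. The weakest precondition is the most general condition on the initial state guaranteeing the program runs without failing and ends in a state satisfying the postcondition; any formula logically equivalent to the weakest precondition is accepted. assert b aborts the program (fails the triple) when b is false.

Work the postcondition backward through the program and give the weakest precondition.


Working backward. After the program, (on ∧ v) ↔ (p → (¬p)) must hold.
Before on := seen ↔ (¬p): ((seen ↔ (¬p)) ∧ v) ↔ (p → (¬p))
Before assert seen ↔ seen: ((seen ↔ (¬p)) ∧ v) ↔ (p → (¬p))
Answer: WP = ((seen ↔ (¬p)) ∧ v) ↔ (p → (¬p))


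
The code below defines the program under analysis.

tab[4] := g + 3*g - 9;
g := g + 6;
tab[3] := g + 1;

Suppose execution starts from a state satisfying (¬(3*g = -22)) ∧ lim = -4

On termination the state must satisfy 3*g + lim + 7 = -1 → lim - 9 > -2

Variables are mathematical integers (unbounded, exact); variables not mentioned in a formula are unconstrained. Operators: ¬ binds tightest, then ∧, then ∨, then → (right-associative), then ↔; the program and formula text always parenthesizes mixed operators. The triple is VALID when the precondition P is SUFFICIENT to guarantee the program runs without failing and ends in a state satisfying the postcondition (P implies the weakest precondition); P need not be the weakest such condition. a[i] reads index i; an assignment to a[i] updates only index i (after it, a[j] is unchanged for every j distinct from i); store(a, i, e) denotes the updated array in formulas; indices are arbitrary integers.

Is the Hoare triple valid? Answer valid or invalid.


Working backward. After the program, the postcondition 3*g + lim + 7 = -1 → lim - 9 > -2 must hold; in canonical form it is 3*g + lim = -8 → lim > 7.
Before tab[3] := g + 1: 3*g + lim = -8 → lim > 7
Before g := g + 6: 3*g + lim = -26 → lim > 7
Before tab[4] := g + 3*g - 9: 3*g + lim = -26 → lim > 7
The weakest precondition is 3*g + lim = -26 → lim > 7.
Check whether (¬(3*g = -22)) ∧ lim = -4 implies it.
Every state satisfying the precondition satisfies the weakest precondition: the implication holds.
Answer: valid


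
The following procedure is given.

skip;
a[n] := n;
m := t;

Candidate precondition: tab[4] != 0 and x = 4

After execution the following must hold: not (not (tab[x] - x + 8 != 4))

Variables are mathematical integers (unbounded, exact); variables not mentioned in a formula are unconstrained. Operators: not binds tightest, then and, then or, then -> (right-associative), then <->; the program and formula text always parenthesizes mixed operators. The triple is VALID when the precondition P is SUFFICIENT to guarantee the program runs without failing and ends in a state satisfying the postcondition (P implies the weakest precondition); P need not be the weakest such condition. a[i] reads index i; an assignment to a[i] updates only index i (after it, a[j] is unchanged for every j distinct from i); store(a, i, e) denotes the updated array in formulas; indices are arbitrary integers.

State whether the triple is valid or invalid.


Working backward. After the program, the postcondition not (not (tab[x] - x + 8 != 4)) must hold; in canonical form it is tab[x] != x - 4.
Before m := t: tab[x] != x - 4
Before a[n] := n: tab[x] != x - 4
Before skip: tab[x] != x - 4
The weakest precondition is tab[x] != x - 4.
Check whether tab[4] != 0 and x = 4 implies it.
Every state satisfying the precondition satisfies the weakest precondition: the implication holds.
Answer: valid


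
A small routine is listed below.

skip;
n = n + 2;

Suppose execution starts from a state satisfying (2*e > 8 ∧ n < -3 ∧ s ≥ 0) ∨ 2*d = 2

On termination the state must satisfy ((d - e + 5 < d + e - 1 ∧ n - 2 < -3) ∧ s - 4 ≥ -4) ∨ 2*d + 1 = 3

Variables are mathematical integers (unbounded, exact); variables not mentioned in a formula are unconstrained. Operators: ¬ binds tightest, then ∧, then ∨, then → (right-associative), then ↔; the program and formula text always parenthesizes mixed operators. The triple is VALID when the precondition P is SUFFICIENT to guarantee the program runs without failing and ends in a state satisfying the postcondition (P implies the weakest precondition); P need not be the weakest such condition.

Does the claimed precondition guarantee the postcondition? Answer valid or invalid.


Working backward. After the program, the postcondition ((d - e + 5 < d + e - 1 ∧ n - 2 < -3) ∧ s - 4 ≥ -4) ∨ 2*d + 1 = 3 must hold; in canonical form it is (2*e > 6 ∧ n < -1 ∧ s ≥ 0) ∨ 2*d = 2.
Before n := n + 2: (2*e > 6 ∧ n < -3 ∧ s ≥ 0) ∨ 2*d = 2
Before skip: (2*e > 6 ∧ n < -3 ∧ s ≥ 0) ∨ 2*d = 2
The weakest precondition is (2*e > 6 ∧ n < -3 ∧ s ≥ 0) ∨ 2*d = 2.
Check whether (2*e > 8 ∧ n < -3 ∧ s ≥ 0) ∨ 2*d = 2 implies it.
Every state satisfying the precondition satisfies the weakest precondition: the implication holds.
Answer: valid


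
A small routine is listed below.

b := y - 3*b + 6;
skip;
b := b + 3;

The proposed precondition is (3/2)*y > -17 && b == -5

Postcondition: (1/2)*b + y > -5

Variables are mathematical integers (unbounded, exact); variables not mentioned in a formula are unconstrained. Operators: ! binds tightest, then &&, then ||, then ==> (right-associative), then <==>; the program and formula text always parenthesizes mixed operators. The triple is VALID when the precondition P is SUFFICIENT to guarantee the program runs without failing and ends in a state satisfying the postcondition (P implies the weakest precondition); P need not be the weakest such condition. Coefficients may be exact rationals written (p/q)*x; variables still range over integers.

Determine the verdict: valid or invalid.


Working backward. After the program, (1/2)*b + y > -5 must hold.
Before b := b + 3: (1/2)*b + y > -13/2
Before skip: (1/2)*b + y > -13/2
Before b := y - 3*b + 6: (3/2)*y > (3/2)*b - 19/2
The weakest precondition is (3/2)*y > (3/2)*b - 19/2.
Check whether (3/2)*y > -17 && b == -5 implies it.
Every state satisfying the precondition satisfies the weakest precondition: the implication holds.
Answer: valid


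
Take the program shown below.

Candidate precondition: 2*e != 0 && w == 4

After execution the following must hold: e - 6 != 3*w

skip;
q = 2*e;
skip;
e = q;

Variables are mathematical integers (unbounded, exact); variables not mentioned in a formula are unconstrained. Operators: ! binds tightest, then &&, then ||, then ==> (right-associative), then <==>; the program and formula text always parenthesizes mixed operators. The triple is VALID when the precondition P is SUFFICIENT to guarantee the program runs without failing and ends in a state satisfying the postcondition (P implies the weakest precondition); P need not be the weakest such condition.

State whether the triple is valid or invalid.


Working backward. After the program, the postcondition e - 6 != 3*w must hold; in canonical form it is e != 3*w + 6.
Before e := q: q != 3*w + 6
Before skip: q != 3*w + 6
Before q := 2*e: 2*e != 3*w + 6
Before skip: 2*e != 3*w + 6
The weakest precondition is 2*e != 3*w + 6.
Check whether 2*e != 0 && w == 4 implies it.
Countermodel: at the initial state e = 9, w = 4, the precondition holds but the weakest precondition fails.
Answer: invalid


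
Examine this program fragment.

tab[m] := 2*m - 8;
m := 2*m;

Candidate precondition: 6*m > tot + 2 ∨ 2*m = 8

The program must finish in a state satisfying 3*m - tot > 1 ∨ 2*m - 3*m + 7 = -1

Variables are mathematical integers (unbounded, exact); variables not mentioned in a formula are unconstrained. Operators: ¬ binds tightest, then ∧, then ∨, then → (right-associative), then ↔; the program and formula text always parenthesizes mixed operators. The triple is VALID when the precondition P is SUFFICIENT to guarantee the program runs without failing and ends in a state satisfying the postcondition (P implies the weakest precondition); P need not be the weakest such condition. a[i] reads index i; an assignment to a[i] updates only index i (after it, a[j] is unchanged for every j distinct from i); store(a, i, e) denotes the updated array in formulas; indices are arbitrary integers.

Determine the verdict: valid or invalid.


Working backward. After the program, the postcondition 3*m - tot > 1 ∨ 2*m - 3*m + 7 = -1 must hold; in canonical form it is 3*m > tot + 1 ∨ m = 8.
Before m := 2*m: 6*m > tot + 1 ∨ 2*m = 8
Before tab[m] := 2*m - 8: 6*m > tot + 1 ∨ 2*m = 8
The weakest precondition is 6*m > tot + 1 ∨ 2*m = 8.
Check whether 6*m > tot + 2 ∨ 2*m = 8 implies it.
Every state satisfying the precondition satisfies the weakest precondition: the implication holds.
Answer: valid


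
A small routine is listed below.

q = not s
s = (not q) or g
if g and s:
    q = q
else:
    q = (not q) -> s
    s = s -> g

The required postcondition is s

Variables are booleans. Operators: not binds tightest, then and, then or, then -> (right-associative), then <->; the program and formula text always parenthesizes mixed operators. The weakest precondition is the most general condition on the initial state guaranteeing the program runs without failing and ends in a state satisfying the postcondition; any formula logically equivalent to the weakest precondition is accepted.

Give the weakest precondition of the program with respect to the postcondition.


Working backward. After the program, s must hold.
Then branch requires s; else branch requires s -> g.
Before the if: ((g and s) -> s) and ((not (g and s)) -> (s -> g))
Before s := (not q) or g: ((g and ((not q) or g)) -> ((not q) or g)) and ((not (g and ((not q) or g))) -> (((not q) or g) -> g))
Before q := not s: ((g and (s or g)) -> (s or g)) and ((not (g and (s or g))) -> ((s or g) -> g))
Answer: WP = ((g and (s or g)) -> (s or g)) and ((not (g and (s or g))) -> ((s or g) -> g))


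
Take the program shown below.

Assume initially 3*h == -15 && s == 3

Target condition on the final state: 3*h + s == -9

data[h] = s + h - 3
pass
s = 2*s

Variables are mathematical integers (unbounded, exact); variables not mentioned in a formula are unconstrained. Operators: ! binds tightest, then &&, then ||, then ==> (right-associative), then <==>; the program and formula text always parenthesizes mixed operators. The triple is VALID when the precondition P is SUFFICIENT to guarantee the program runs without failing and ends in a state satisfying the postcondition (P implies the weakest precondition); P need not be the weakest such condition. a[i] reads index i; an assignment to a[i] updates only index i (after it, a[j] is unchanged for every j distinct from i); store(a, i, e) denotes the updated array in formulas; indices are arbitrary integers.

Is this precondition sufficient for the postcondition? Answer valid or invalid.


Working backward. After the program, 3*h + s == -9 must hold.
Before s := 2*s: 3*h + 2*s == -9
Before skip: 3*h + 2*s == -9
Before data[h] := s + h - 3: 3*h + 2*s == -9
The weakest precondition is 3*h + 2*s == -9.
Check whether 3*h == -15 && s == 3 implies it.
Every state satisfying the precondition satisfies the weakest precondition: the implication holds.
Answer: valid


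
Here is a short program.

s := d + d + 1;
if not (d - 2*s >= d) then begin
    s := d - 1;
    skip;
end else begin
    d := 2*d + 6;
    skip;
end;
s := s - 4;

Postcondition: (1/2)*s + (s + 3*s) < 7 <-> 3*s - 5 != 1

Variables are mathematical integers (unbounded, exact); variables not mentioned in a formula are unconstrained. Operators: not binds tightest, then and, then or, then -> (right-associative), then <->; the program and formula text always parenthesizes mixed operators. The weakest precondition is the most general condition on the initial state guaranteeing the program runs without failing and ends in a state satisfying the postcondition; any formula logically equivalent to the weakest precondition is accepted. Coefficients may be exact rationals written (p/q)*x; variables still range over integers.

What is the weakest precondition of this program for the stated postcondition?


Working backward. After the program, the postcondition (1/2)*s + (s + 3*s) < 7 <-> 3*s - 5 != 1 must hold; in canonical form it is (9/2)*s < 7 <-> 3*s != 6.
Before s := s - 4: (9/2)*s < 25 <-> 3*s != 18
Then branch requires (9/2)*d < 59/2 <-> 3*d != 21; else branch requires (9/2)*s < 25 <-> 3*s != 18.
Before the if: ((not (2*s <= 0)) -> ((9/2)*d < 59/2 <-> 3*d != 21)) and (2*s <= 0 -> ((9/2)*s < 25 <-> 3*s != 18))
Before s := d + d + 1: ((not (4*d <= -2)) -> ((9/2)*d < 59/2 <-> 3*d != 21)) and (4*d <= -2 -> (9*d < 41/2 <-> 6*d != 15))
Answer: WP = ((not (4*d <= -2)) -> ((9/2)*d < 59/2 <-> 3*d != 21)) and (4*d <= -2 -> (9*d < 41/2 <-> 6*d != 15))


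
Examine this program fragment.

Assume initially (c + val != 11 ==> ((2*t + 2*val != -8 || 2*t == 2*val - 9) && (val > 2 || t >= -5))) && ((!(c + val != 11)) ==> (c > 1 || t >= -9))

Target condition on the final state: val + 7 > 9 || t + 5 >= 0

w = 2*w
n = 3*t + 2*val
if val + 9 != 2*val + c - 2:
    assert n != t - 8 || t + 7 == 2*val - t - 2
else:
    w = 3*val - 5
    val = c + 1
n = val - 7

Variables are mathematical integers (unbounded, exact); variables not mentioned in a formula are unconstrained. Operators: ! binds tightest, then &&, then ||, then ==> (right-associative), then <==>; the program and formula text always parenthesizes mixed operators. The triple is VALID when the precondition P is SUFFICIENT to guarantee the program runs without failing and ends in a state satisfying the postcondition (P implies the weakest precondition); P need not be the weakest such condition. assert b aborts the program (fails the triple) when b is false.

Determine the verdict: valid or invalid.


Working backward. After the program, the postcondition val + 7 > 9 || t + 5 >= 0 must hold; in canonical form it is val > 2 || t >= -5.
Before n := val - 7: val > 2 || t >= -5
Then branch requires (n != t - 8 || 2*t == 2*val - 9) && (val > 2 || t >= -5); else branch requires c > 1 || t >= -5.
Before the if: (c + val != 11 ==> ((n != t - 8 || 2*t == 2*val - 9) && (val > 2 || t >= -5))) && ((!(c + val != 11)) ==> (c > 1 || t >= -5))
Before n := 3*t + 2*val: (c + val != 11 ==> ((2*t + 2*val != -8 || 2*t == 2*val - 9) && (val > 2 || t >= -5))) && ((!(c + val != 11)) ==> (c > 1 || t >= -5))
Before w := 2*w: (c + val != 11 ==> ((2*t + 2*val != -8 || 2*t == 2*val - 9) && (val > 2 || t >= -5))) && ((!(c + val != 11)) ==> (c > 1 || t >= -5))
The weakest precondition is (c + val != 11 ==> ((2*t + 2*val != -8 || 2*t == 2*val - 9) && (val > 2 || t >= -5))) && ((!(c + val != 11)) ==> (c > 1 || t >= -5)).
Check whether (c + val != 11 ==> ((2*t + 2*val != -8 || 2*t == 2*val - 9) && (val > 2 || t >= -5))) && ((!(c + val != 11)) ==> (c > 1 || t >= -9)) implies it.
Countermodel: at the initial state c = 1, t = -9, val = 10, the precondition holds but the weakest precondition fails.
Answer: invalid


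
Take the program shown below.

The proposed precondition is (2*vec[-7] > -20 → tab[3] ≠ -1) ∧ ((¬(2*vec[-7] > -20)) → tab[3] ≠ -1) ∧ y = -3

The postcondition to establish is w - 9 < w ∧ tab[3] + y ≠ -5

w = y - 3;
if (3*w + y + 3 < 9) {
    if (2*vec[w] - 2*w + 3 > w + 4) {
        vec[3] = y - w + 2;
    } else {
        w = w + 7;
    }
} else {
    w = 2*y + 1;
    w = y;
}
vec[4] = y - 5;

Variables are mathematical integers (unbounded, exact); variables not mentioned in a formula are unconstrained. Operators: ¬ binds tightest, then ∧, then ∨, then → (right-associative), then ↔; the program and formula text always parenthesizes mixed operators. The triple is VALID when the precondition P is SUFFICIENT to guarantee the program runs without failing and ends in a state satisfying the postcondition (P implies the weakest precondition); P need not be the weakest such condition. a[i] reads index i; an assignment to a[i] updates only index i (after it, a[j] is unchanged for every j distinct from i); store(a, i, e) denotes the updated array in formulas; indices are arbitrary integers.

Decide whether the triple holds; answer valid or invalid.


Working backward. After the program, the postcondition w - 9 < w ∧ tab[3] + y ≠ -5 must hold; in canonical form it is tab[3] + y ≠ -5.
Before vec[4] := y - 5: tab[3] + y ≠ -5
Then branch requires (2*vec[w] > 3*w + 1 → tab[3] + y ≠ -5) ∧ ((¬(2*vec[w] > 3*w + 1)) → tab[3] + y ≠ -5); else branch requires tab[3] + y ≠ -5.
Before the if: (3*w + y < 6 → ((2*vec[w] > 3*w + 1 → tab[3] + y ≠ -5) ∧ ((¬(2*vec[w] > 3*w + 1)) → tab[3] + y ≠ -5))) ∧ ((¬(3*w + y < 6)) → tab[3] + y ≠ -5)
Before w := y - 3: (4*y < 15 → ((2*vec[y - 3] > 3*y - 8 → tab[3] + y ≠ -5) ∧ ((¬(2*vec[y - 3] > 3*y - 8)) → tab[3] + y ≠ -5))) ∧ ((¬(4*y < 15)) → tab[3] + y ≠ -5)
The weakest precondition is (4*y < 15 → ((2*vec[y - 3] > 3*y - 8 → tab[3] + y ≠ -5) ∧ ((¬(2*vec[y - 3] > 3*y - 8)) → tab[3] + y ≠ -5))) ∧ ((¬(4*y < 15)) → tab[3] + y ≠ -5).
Check whether (2*vec[-7] > -20 → tab[3] ≠ -1) ∧ ((¬(2*vec[-7] > -20)) → tab[3] ≠ -1) ∧ y = -3 implies it.
Countermodel: at the initial state tab = {[-7] = -2, [-6] = -2, [3] = -2, elsewhere -2}, vec = {[-7] = 0, [-6] = -9, [3] = 0, elsewhere 0}, y = -3, the precondition holds but the weakest precondition fails.
Answer: invalid


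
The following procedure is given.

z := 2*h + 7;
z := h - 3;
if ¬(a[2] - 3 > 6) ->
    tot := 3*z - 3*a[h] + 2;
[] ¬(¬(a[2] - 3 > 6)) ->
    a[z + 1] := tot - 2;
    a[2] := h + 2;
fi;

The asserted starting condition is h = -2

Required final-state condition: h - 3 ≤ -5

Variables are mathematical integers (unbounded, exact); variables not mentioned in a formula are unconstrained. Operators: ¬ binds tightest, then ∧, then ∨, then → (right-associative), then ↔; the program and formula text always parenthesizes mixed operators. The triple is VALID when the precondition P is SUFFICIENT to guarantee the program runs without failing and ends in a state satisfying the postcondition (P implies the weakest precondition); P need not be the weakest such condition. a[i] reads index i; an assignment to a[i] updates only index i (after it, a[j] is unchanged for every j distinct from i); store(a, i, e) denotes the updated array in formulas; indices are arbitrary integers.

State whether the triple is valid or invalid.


Working backward. After the program, the postcondition h - 3 ≤ -5 must hold; in canonical form it is h ≤ -2.
Then branch requires h ≤ -2; else branch requires h ≤ -2.
Before the if: ((¬(a[2] > 9)) → h ≤ -2) ∧ (a[2] > 9 → h ≤ -2)
Before z := h - 3: ((¬(a[2] > 9)) → h ≤ -2) ∧ (a[2] > 9 → h ≤ -2)
Before z := 2*h + 7: ((¬(a[2] > 9)) → h ≤ -2) ∧ (a[2] > 9 → h ≤ -2)
The weakest precondition is ((¬(a[2] > 9)) → h ≤ -2) ∧ (a[2] > 9 → h ≤ -2).
Check whether h = -2 implies it.
Every state satisfying the precondition satisfies the weakest precondition: the implication holds.
Answer: valid


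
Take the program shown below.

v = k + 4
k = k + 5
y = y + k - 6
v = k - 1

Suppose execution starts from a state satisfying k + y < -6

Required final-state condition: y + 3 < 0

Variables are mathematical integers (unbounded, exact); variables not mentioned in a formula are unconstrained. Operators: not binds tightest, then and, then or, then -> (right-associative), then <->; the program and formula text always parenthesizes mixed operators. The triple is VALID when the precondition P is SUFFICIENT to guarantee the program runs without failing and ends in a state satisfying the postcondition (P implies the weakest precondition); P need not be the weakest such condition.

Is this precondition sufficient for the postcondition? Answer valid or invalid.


Working backward. After the program, the postcondition y + 3 < 0 must hold; in canonical form it is y < -3.
Before v := k - 1: y < -3
Before y := y + k - 6: k + y < 3
Before k := k + 5: k + y < -2
Before v := k + 4: k + y < -2
The weakest precondition is k + y < -2.
Check whether k + y < -6 implies it.
Every state satisfying the precondition satisfies the weakest precondition: the implication holds.
Answer: valid


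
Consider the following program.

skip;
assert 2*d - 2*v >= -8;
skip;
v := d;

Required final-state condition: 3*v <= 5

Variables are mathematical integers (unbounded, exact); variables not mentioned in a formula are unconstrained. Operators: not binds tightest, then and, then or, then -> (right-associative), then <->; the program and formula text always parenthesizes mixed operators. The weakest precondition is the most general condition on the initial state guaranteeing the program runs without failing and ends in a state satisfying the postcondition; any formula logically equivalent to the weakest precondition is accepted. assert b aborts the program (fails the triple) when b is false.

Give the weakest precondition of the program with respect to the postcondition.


Working backward. After the program, 3*v <= 5 must hold.
Before v := d: 3*d <= 5
Before skip: 3*d <= 5
Before assert 2*d - 2*v >= -8: 2*d >= 2*v - 8 and 3*d <= 5
Before skip: 2*d >= 2*v - 8 and 3*d <= 5
Answer: WP = 2*d >= 2*v - 8 and 3*d <= 5


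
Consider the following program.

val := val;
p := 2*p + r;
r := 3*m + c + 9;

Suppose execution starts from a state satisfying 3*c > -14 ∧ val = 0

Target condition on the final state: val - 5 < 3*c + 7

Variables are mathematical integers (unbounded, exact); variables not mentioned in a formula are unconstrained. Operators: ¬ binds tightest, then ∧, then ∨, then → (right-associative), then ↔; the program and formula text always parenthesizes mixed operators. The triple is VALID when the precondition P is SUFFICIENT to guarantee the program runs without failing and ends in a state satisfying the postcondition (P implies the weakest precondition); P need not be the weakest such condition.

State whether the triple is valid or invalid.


Working backward. After the program, the postcondition val - 5 < 3*c + 7 must hold; in canonical form it is val < 3*c + 12.
Before r := 3*m + c + 9: val < 3*c + 12
Before p := 2*p + r: val < 3*c + 12
Before val := val: val < 3*c + 12
The weakest precondition is val < 3*c + 12.
Check whether 3*c > -14 ∧ val = 0 implies it.
Countermodel: at the initial state c = -4, val = 0, the precondition holds but the weakest precondition fails.
Answer: invalid


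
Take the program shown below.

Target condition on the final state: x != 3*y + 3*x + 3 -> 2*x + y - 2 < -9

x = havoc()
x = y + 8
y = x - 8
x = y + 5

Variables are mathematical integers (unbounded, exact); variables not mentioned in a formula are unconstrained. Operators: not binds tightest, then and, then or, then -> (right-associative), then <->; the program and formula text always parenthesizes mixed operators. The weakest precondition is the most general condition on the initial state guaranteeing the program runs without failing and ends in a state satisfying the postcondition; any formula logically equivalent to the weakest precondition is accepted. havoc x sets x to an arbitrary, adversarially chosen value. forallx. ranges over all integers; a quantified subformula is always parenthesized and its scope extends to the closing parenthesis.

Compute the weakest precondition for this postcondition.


Working backward. After the program, the postcondition x != 3*y + 3*x + 3 -> 2*x + y - 2 < -9 must hold; in canonical form it is 2*x + 3*y != -3 -> 2*x + y < -7.
Before x := y + 5: 5*y != -13 -> 3*y < -17
Before y := x - 8: 5*x != 27 -> 3*x < 7
Before x := y + 8: 5*y != -13 -> 3*y < -17
Before havoc x: 5*y != -13 -> 3*y < -17
Answer: WP = 5*y != -13 -> 3*y < -17


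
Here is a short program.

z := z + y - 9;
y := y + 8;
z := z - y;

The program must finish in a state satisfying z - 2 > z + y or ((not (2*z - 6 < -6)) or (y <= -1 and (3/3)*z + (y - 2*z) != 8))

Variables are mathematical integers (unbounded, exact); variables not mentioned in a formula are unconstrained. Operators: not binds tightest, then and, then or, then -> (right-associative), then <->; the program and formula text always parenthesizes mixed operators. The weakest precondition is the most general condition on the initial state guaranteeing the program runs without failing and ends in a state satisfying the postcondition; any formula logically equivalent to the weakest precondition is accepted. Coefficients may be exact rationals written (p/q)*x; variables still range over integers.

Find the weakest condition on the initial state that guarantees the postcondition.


Working backward. After the program, the postcondition z - 2 > z + y or ((not (2*z - 6 < -6)) or (y <= -1 and (3/3)*z + (y - 2*z) != 8)) must hold; in canonical form it is y < -2 or (not (2*z < 0)) or (y <= -1 and y != z + 8).
Before z := z - y: y < -2 or (not (2*z < 2*y)) or (y <= -1 and 2*y != z + 8)
Before y := y + 8: y < -10 or (not (2*z < 2*y + 16)) or (y <= -9 and 2*y != z - 8)
Before z := z + y - 9: y < -10 or (not (2*z < 34)) or (y <= -9 and y != z - 17)
Answer: WP = y < -10 or (not (2*z < 34)) or (y <= -9 and y != z - 17)


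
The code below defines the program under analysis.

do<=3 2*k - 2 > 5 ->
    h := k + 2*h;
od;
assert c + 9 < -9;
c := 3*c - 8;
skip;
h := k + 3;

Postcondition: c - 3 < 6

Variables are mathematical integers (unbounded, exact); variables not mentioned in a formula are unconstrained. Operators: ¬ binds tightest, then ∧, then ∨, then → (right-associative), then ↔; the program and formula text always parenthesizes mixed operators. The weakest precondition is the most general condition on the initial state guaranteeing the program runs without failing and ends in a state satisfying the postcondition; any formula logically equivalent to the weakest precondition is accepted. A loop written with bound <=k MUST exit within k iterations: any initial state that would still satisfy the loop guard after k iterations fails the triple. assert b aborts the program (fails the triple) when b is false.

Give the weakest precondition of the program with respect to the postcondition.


Working backward. After the program, the postcondition c - 3 < 6 must hold; in canonical form it is c < 9.
Before h := k + 3: c < 9
Before skip: c < 9
Before c := 3*c - 8: 3*c < 17
Before assert c + 9 < -9: c < -18 ∧ 3*c < 17
Before the loop (bound <=3), unroll the exhaustion recursion (WP_0 = exit-now case; WP_j = one more guarded iteration, up to j = 3):
  WP_0: (¬(2*k > 7)) ∧ c < -18 ∧ 3*c < 17
  WP_1: (2*k > 7 → ((¬(2*k > 7)) ∧ c < -18 ∧ 3*c < 17)) ∧ ((¬(2*k > 7)) → (c < -18 ∧ 3*c < 17))
  WP_2: (2*k > 7 → ((2*k > 7 → ((¬(2*k > 7)) ∧ c < -18 ∧ 3*c < 17)) ∧ ((¬(2*k > 7)) → (c < -18 ∧ 3*c < 17)))) ∧ ((¬(2*k > 7)) → (c < -18 ∧ 3*c < 17))
  WP_3: (2*k > 7 → ((2*k > 7 → ((2*k > 7 → ((¬(2*k > 7)) ∧ c < -18 ∧ 3*c < 17)) ∧ ((¬(2*k > 7)) → (c < -18 ∧ 3*c < 17)))) ∧ ((¬(2*k > 7)) → (c < -18 ∧ 3*c < 17)))) ∧ ((¬(2*k > 7)) → (c < -18 ∧ 3*c < 17))
So before the loop: (2*k > 7 → ((2*k > 7 → ((2*k > 7 → ((¬(2*k > 7)) ∧ c < -18 ∧ 3*c < 17)) ∧ ((¬(2*k > 7)) → (c < -18 ∧ 3*c < 17)))) ∧ ((¬(2*k > 7)) → (c < -18 ∧ 3*c < 17)))) ∧ ((¬(2*k > 7)) → (c < -18 ∧ 3*c < 17))
Answer: WP = (2*k > 7 → ((2*k > 7 → ((2*k > 7 → ((¬(2*k > 7)) ∧ c < -18 ∧ 3*c < 17)) ∧ ((¬(2*k > 7)) → (c < -18 ∧ 3*c < 17)))) ∧ ((¬(2*k > 7)) → (c < -18 ∧ 3*c < 17)))) ∧ ((¬(2*k > 7)) → (c < -18 ∧ 3*c < 17))


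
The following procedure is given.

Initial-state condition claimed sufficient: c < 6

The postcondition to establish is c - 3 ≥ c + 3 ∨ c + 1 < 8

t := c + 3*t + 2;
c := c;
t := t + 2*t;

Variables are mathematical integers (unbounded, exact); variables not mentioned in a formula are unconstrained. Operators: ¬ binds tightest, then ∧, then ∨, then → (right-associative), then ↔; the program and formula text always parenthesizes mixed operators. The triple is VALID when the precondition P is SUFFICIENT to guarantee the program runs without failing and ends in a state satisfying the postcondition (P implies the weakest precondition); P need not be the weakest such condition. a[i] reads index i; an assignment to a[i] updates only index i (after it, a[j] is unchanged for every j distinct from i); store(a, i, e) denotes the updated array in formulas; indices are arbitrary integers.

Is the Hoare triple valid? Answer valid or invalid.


Working backward. After the program, the postcondition c - 3 ≥ c + 3 ∨ c + 1 < 8 must hold; in canonical form it is c < 7.
Before t := t + 2*t: c < 7
Before c := c: c < 7
Before t := c + 3*t + 2: c < 7
The weakest precondition is c < 7.
Check whether c < 6 implies it.
Every state satisfying the precondition satisfies the weakest precondition: the implication holds.
Answer: valid


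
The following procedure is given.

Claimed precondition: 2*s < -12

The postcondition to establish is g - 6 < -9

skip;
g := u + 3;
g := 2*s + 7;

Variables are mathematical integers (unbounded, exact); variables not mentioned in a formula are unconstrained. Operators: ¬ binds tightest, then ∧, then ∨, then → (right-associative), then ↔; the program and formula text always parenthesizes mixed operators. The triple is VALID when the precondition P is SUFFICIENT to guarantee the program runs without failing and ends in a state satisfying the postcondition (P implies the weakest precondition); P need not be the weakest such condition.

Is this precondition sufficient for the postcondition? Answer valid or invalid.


Working backward. After the program, the postcondition g - 6 < -9 must hold; in canonical form it is g < -3.
Before g := 2*s + 7: 2*s < -10
Before g := u + 3: 2*s < -10
Before skip: 2*s < -10
The weakest precondition is 2*s < -10.
Check whether 2*s < -12 implies it.
Every state satisfying the precondition satisfies the weakest precondition: the implication holds.
Answer: valid


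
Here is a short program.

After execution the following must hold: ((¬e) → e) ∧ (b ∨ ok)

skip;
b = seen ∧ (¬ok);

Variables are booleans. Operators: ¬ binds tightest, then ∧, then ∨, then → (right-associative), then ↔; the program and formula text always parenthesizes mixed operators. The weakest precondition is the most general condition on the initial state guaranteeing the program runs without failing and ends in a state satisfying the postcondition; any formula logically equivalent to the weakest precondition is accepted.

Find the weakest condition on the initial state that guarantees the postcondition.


Working backward. After the program, ((¬e) → e) ∧ (b ∨ ok) must hold.
Before b := seen ∧ (¬ok): ((¬e) → e) ∧ ((seen ∧ (¬ok)) ∨ ok)
Before skip: ((¬e) → e) ∧ ((seen ∧ (¬ok)) ∨ ok)
Answer: WP = ((¬e) → e) ∧ ((seen ∧ (¬ok)) ∨ ok)


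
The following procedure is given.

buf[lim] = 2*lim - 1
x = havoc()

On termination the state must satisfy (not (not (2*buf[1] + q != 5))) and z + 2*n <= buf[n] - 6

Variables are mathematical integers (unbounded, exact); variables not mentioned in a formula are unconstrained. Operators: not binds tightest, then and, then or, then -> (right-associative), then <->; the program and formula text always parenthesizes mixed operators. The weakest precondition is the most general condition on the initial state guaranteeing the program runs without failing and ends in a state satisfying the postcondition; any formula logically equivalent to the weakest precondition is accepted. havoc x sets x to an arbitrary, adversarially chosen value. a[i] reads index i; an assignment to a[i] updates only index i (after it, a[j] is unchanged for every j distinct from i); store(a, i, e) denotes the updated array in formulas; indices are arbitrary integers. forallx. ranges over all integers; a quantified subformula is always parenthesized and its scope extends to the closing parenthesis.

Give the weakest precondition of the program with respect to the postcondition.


Working backward. After the program, the postcondition (not (not (2*buf[1] + q != 5))) and z + 2*n <= buf[n] - 6 must hold; in canonical form it is 2*buf[1] + q != 5 and 2*n + z <= buf[n] - 6.
Before havoc x: 2*buf[1] + q != 5 and 2*n + z <= buf[n] - 6
Before buf[lim] := 2*lim - 1: 2*store(buf, lim, 2*lim - 1)[1] + q != 5 and 2*n + z <= store(buf, lim, 2*lim - 1)[n] - 6
Answer: WP = 2*store(buf, lim, 2*lim - 1)[1] + q != 5 and 2*n + z <= store(buf, lim, 2*lim - 1)[n] - 6


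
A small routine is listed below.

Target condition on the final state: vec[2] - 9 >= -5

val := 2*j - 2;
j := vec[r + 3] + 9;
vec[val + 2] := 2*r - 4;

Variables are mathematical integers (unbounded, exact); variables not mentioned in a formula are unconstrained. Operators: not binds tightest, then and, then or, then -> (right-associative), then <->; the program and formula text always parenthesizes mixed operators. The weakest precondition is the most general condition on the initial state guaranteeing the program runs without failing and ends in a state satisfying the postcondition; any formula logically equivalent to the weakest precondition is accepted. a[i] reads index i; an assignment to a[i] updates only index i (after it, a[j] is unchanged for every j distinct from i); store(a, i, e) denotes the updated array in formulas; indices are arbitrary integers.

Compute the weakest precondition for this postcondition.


Working backward. After the program, the postcondition vec[2] - 9 >= -5 must hold; in canonical form it is vec[2] >= 4.
Before vec[val + 2] := 2*r - 4: store(vec, val + 2, 2*r - 4)[2] >= 4
Before j := vec[r + 3] + 9: store(vec, val + 2, 2*r - 4)[2] >= 4
Before val := 2*j - 2: store(vec, 2*j, 2*r - 4)[2] >= 4
Answer: WP = store(vec, 2*j, 2*r - 4)[2] >= 4


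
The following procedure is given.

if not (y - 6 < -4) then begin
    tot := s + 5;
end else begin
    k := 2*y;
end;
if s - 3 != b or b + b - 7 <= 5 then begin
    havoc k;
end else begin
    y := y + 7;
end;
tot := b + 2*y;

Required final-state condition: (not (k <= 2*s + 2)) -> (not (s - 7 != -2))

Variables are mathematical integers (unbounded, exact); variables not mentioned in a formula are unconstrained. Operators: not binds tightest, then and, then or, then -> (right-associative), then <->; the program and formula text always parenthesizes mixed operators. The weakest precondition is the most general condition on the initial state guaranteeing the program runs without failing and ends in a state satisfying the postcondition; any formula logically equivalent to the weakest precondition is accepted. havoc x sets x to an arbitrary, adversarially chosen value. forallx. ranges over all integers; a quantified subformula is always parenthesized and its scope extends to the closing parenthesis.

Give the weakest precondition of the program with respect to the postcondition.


Working backward. After the program, the postcondition (not (k <= 2*s + 2)) -> (not (s - 7 != -2)) must hold; in canonical form it is (not (k <= 2*s + 2)) -> (not (s != 5)).
Before tot := b + 2*y: (not (k <= 2*s + 2)) -> (not (s != 5))
Then branch requires forall k_1. ((not (k_1 <= 2*s + 2)) -> (not (s != 5))); else branch requires (not (k <= 2*s + 2)) -> (not (s != 5)).
Before the if: ((s != b + 3 or 2*b <= 12) -> (forall k_1. ((not (k_1 <= 2*s + 2)) -> (not (s != 5))))) and ((not (s != b + 3 or 2*b <= 12)) -> ((not (k <= 2*s + 2)) -> (not (s != 5))))
Then branch requires ((s != b + 3 or 2*b <= 12) -> (forall k_1. ((not (k_1 <= 2*s + 2)) -> (not (s != 5))))) and ((not (s != b + 3 or 2*b <= 12)) -> ((not (k <= 2*s + 2)) -> (not (s != 5)))); else branch requires ((s != b + 3 or 2*b <= 12) -> (forall k_1. ((not (k_1 <= 2*s + 2)) -> (not (s != 5))))) and ((not (s != b + 3 or 2*b <= 12)) -> ((not (2*y <= 2*s + 2)) -> (not (s != 5)))).
Before the if: ((not (y < 2)) -> (((s != b + 3 or 2*b <= 12) -> (forall k_1. ((not (k_1 <= 2*s + 2)) -> (not (s != 5))))) and ((not (s != b + 3 or 2*b <= 12)) -> ((not (k <= 2*s + 2)) -> (not (s != 5)))))) and (y < 2 -> (((s != b + 3 or 2*b <= 12) -> (forall k_1. ((not (k_1 <= 2*s + 2)) -> (not (s != 5))))) and ((not (s != b + 3 or 2*b <= 12)) -> ((not (2*y <= 2*s + 2)) -> (not (s != 5))))))
Answer: WP = ((not (y < 2)) -> (((s != b + 3 or 2*b <= 12) -> (forall k_1. ((not (k_1 <= 2*s + 2)) -> (not (s != 5))))) and ((not (s != b + 3 or 2*b <= 12)) -> ((not (k <= 2*s + 2)) -> (not (s != 5)))))) and (y < 2 -> (((s != b + 3 or 2*b <= 12) -> (forall k_1. ((not (k_1 <= 2*s + 2)) -> (not (s != 5))))) and ((not (s != b + 3 or 2*b <= 12)) -> ((not (2*y <= 2*s + 2)) -> (not (s != 5))))))
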